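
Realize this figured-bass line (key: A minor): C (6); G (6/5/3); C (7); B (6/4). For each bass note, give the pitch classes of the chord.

C, E, A | G, B, D, E | C, E, G, B | B, E, G

C (6/3): C, E, A.
G (6/5/3): G, B, D, E.
C (7/5/3): C, E, G, B.
B (6/4): B, E, G.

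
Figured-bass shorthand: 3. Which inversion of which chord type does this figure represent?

triad, root position

3 is shorthand for 5/3.
Intervals of 5/3 above the bass form a triad; the bass is the root, so this is root position.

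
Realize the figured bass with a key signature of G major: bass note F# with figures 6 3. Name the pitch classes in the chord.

F#, A, D

A third above F# in this key is A.
A sixth above F# in this key is D.
Together with the bass F#, this spells D major in first inversion.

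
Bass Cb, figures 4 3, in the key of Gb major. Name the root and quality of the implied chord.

The figures 4 3 indicate a seventh chord in second inversion.
In second inversion the root lies a fourth above the bass: a fourth above Cb in Gb major is F.
The chord tones are Cb, Eb, F, Ab, giving F half-diminished seventh.

F half-diminished seventh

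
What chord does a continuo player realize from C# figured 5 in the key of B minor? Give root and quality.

The figures 5 indicate a triad in root position.
In root position the bass is the root, so the root is C#.
The chord tones are C#, E, G, giving C# diminished.

C# diminished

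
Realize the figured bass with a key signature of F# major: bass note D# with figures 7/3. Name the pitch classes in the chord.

D#, F#, A#, C#

The written figures 7/3 are shorthand for 7/5/3: the 5 is implied.
A third above D# in this key is F#.
A fifth above D# in this key is A#.
A seventh above D# in this key is C#.
Together with the bass D#, this spells D# minor seventh in root position.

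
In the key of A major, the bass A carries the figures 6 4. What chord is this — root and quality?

The figures 6 4 indicate a triad in second inversion.
In second inversion the root lies a fourth above the bass: a fourth above A in A major is D.
The chord tones are A, D, F#, giving D major.

D major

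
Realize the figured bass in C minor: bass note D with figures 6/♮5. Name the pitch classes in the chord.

The written figures 6/♮5 are shorthand for 6/5/3: the 3 is implied.
A third above D in this key is F.
A fifth above D in this key is Ab, made natural (A) by the ♮ figure.
A sixth above D in this key is Bb.
Together with the bass D, this spells Bb major seventh in first inversion.

D, F, A, Bb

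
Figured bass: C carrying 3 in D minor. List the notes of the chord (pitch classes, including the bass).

The written figures 3 are shorthand for 5/3: the 5 is implied.
A third above C in this key is E.
A fifth above C in this key is G.
Together with the bass C, this spells C major in root position.

C, E, G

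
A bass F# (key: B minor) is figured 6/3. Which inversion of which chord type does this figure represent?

triad, first inversion

Intervals of 6/3 above the bass form a triad; the bass is the third, so this is first inversion.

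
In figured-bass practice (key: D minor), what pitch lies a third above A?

C

Counting 2 letter steps above A lands on C; in D minor, that letter is C.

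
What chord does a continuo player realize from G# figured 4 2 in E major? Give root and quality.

The figures 4 2 indicate a seventh chord in third inversion.
In third inversion the root lies a second above the bass: a second above G# in E major is A.
The chord tones are G#, A, C#, E, giving A major seventh.

A major seventh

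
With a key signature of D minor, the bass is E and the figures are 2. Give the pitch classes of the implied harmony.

E, F, A, C

The written figures 2 are shorthand for 6/4/2: the 6/4 are implied.
A second above E in this key is F.
A fourth above E in this key is A.
A sixth above E in this key is C.
Together with the bass E, this spells F major seventh in third inversion.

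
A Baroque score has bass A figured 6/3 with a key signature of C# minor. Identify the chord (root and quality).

The figures 6/3 indicate a triad in first inversion.
In first inversion the root lies a sixth above the bass: a sixth above A in C# minor is F#.
The chord tones are A, C#, F#, giving F# minor.

F# minor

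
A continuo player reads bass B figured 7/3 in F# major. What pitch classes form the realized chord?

The written figures 7/3 are shorthand for 7/5/3: the 5 is implied.
A third above B in this key is D#.
A fifth above B in this key is F#.
A seventh above B in this key is A#.
Together with the bass B, this spells B major seventh in root position.

B, D#, F#, A#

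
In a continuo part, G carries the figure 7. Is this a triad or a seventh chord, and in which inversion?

7 is shorthand for 7/5/3.
Intervals of 7/5/3 above the bass form a seventh chord; the bass is the root, so this is root position.

seventh chord, root position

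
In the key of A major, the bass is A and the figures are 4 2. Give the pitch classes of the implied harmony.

A, B, D, F#

The written figures 4 2 are shorthand for 6/4/2: the 6 is implied.
A second above A in this key is B.
A fourth above A in this key is D.
A sixth above A in this key is F#.
Together with the bass A, this spells B minor seventh in third inversion.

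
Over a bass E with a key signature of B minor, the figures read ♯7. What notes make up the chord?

The written figures ♯7 are shorthand for 7/5/3: the 5/3 are implied.
A third above E in this key is G.
A fifth above E in this key is B.
A seventh above E in this key is D, raised to D# by the sharp.
Together with the bass E, this spells E minor-major seventh in root position.

E, G, B, D#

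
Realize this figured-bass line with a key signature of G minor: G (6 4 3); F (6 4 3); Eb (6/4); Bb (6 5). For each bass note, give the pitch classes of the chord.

G (6/4/3): G, Bb, C, Eb.
F (6/4/3): F, A, Bb, D.
Eb (6/4): Eb, A, C.
Bb (6/5/3): Bb, D, F, G.

G, Bb, C, Eb | F, A, Bb, D | Eb, A, C | Bb, D, F, G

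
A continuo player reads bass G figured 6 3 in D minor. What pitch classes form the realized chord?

G, Bb, E

A third above G in this key is Bb.
A sixth above G in this key is E.
Together with the bass G, this spells E diminished in first inversion.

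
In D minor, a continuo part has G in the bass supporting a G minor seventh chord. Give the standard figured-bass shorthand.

7

G is the root of G minor seventh, so the chord is in root position.
A seventh chord in root position is figured 7/5/3, conventionally abbreviated 7.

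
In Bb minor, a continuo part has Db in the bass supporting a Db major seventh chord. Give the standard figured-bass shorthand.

Db is the root of Db major seventh, so the chord is in root position.
A seventh chord in root position is figured 7/5/3, conventionally abbreviated 7.

7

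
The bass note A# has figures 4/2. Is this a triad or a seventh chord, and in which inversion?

seventh chord, third inversion

4/2 is shorthand for 6/4/2.
Intervals of 6/4/2 above the bass form a seventh chord; the bass is the seventh, so this is third inversion.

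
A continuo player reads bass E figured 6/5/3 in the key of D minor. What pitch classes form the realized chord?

A third above E in this key is G.
A fifth above E in this key is Bb.
A sixth above E in this key is C.
Together with the bass E, this spells C dominant seventh in first inversion.

E, G, Bb, C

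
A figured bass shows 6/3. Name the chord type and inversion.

triad, first inversion

Intervals of 6/3 above the bass form a triad; the bass is the third, so this is first inversion.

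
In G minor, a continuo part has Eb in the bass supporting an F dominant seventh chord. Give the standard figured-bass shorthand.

Eb is the seventh of F dominant seventh, so the chord is in third inversion.
A seventh chord in third inversion is figured 6/4/2, conventionally abbreviated 4/2.

4/2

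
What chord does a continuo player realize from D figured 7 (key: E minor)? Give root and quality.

The figures 7 indicate a seventh chord in root position.
In root position the bass is the root, so the root is D.
The chord tones are D, F#, A, C, giving D dominant seventh.

D dominant seventh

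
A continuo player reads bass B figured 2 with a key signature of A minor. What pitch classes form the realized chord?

The written figures 2 are shorthand for 6/4/2: the 6/4 are implied.
A second above B in this key is C.
A fourth above B in this key is E.
A sixth above B in this key is G.
Together with the bass B, this spells C major seventh in third inversion.

B, C, E, G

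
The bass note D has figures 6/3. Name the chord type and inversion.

Intervals of 6/3 above the bass form a triad; the bass is the third, so this is first inversion.

triad, first inversion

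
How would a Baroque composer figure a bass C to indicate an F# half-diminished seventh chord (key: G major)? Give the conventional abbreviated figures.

C is the fifth of F# half-diminished seventh, so the chord is in second inversion.
A seventh chord in second inversion is figured 6/4/3, conventionally abbreviated 4/3.

4/3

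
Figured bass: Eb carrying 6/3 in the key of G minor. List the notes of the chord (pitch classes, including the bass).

A third above Eb in this key is G.
A sixth above Eb in this key is C.
Together with the bass Eb, this spells C minor in first inversion.

Eb, G, C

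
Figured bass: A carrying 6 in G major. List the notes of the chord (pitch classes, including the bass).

The written figures 6 are shorthand for 6/3: the 3 is implied.
A third above A in this key is C.
A sixth above A in this key is F#.
Together with the bass A, this spells F# diminished in first inversion.

A, C, F#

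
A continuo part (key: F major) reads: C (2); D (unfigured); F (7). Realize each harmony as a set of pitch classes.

C (6/4/2): C, D, F, A.
D (5/3): D, F, A.
F (7/5/3): F, A, C, E.

C, D, F, A | D, F, A | F, A, C, E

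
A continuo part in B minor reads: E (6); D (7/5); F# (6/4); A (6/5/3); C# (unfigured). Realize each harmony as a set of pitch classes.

E, G, C# | D, F#, A, C# | F#, B, D | A, C#, E, F# | C#, E, G

E (6/3): E, G, C#.
D (7/5/3): D, F#, A, C#.
F# (6/4): F#, B, D.
A (6/5/3): A, C#, E, F#.
C# (5/3): C#, E, G.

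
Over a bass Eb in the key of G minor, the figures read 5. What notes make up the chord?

Eb, G, Bb

The written figures 5 are shorthand for 5/3: the 3 is implied.
A third above Eb in this key is G.
A fifth above Eb in this key is Bb.
Together with the bass Eb, this spells Eb major in root position.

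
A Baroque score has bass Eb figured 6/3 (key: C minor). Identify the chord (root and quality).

C minor

The figures 6/3 indicate a triad in first inversion.
In first inversion the root lies a sixth above the bass: a sixth above Eb in C minor is C.
The chord tones are Eb, G, C, giving C minor.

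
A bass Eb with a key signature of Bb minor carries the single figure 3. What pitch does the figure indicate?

Gb

Counting 2 letter steps above Eb lands on G; in Bb minor, that letter is Gb.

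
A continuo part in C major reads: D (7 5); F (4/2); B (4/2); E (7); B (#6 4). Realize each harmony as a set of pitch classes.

D (7/5/3): D, F, A, C.
F (6/4/2): F, G, B, D.
B (6/4/2): B, C, E, G.
E (7/5/3): E, G, B, D.
B (#6/4): B, E, G#.

D, F, A, C | F, G, B, D | B, C, E, G | E, G, B, D | B, E, G#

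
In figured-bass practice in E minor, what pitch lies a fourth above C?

Counting 3 letter steps above C lands on F; in E minor, that letter is F#.

F#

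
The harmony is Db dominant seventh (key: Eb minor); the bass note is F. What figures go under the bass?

6/5

F is the third of Db dominant seventh, so the chord is in first inversion.
A seventh chord in first inversion is figured 6/5/3, conventionally abbreviated 6/5.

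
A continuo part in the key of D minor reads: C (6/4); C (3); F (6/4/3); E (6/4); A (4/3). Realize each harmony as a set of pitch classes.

C, F, A | C, E, G | F, A, Bb, D | E, A, C | A, C, D, F

C (6/4): C, F, A.
C (5/3): C, E, G.
F (6/4/3): F, A, Bb, D.
E (6/4): E, A, C.
A (6/4/3): A, C, D, F.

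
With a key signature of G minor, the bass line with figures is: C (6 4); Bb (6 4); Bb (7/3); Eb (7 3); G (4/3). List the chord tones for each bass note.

C (6/4): C, F, A.
Bb (6/4): Bb, Eb, G.
Bb (7/5/3): Bb, D, F, A.
Eb (7/5/3): Eb, G, Bb, D.
G (6/4/3): G, Bb, C, Eb.

C, F, A | Bb, Eb, G | Bb, D, F, A | Eb, G, Bb, D | G, Bb, C, Eb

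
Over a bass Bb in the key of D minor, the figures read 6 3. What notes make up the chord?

A third above Bb in this key is D.
A sixth above Bb in this key is G.
Together with the bass Bb, this spells G minor in first inversion.

Bb, D, G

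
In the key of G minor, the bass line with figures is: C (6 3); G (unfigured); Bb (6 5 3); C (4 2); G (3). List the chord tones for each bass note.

C, Eb, A | G, Bb, D | Bb, D, F, G | C, D, F, A | G, Bb, D

C (6/3): C, Eb, A.
G (5/3): G, Bb, D.
Bb (6/5/3): Bb, D, F, G.
C (6/4/2): C, D, F, A.
G (5/3): G, Bb, D.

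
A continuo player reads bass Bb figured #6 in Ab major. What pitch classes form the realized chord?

Bb, Db, G#

The written figures #6 are shorthand for 6/3: the 3 is implied.
A third above Bb in this key is Db.
A sixth above Bb in this key is G, raised to G# by the sharp.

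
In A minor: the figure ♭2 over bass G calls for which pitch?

Ab

Counting 1 letter step above G lands on A; in A minor, that letter is A.
The b2 figure lowers it a semitone, giving Ab.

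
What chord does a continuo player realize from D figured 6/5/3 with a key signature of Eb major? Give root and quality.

The figures 6/5/3 indicate a seventh chord in first inversion.
In first inversion the root lies a sixth above the bass: a sixth above D in Eb major is Bb.
The chord tones are D, F, Ab, Bb, giving Bb dominant seventh.

Bb dominant seventh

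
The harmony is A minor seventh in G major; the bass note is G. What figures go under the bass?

4/2

G is the seventh of A minor seventh, so the chord is in third inversion.
A seventh chord in third inversion is figured 6/4/2, conventionally abbreviated 4/2.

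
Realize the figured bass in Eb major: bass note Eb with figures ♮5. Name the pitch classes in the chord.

Eb, G, B

The written figures ♮5 are shorthand for 5/3: the 3 is implied.
A third above Eb in this key is G.
A fifth above Eb in this key is Bb, made natural (B) by the ♮ figure.
Together with the bass Eb, this spells Eb augmented in root position.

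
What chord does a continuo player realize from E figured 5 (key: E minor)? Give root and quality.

E minor

The figures 5 indicate a triad in root position.
In root position the bass is the root, so the root is E.
The chord tones are E, G, B, giving E minor.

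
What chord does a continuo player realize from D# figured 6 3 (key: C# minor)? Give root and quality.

B major

The figures 6 3 indicate a triad in first inversion.
In first inversion the root lies a sixth above the bass: a sixth above D# in C# minor is B.
The chord tones are D#, F#, B, giving B major.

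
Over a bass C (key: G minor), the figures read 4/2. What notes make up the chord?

The written figures 4/2 are shorthand for 6/4/2: the 6 is implied.
A second above C in this key is D.
A fourth above C in this key is F.
A sixth above C in this key is A.
Together with the bass C, this spells D minor seventh in third inversion.

C, D, F, A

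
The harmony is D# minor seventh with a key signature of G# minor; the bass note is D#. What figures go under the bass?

7

D# is the root of D# minor seventh, so the chord is in root position.
A seventh chord in root position is figured 7/5/3, conventionally abbreviated 7.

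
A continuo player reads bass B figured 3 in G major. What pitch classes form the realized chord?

B, D, F#

The written figures 3 are shorthand for 5/3: the 5 is implied.
A third above B in this key is D.
A fifth above B in this key is F#.
Together with the bass B, this spells B minor in root position.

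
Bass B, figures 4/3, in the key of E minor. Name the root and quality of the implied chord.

The figures 4/3 indicate a seventh chord in second inversion.
In second inversion the root lies a fourth above the bass: a fourth above B in E minor is E.
The chord tones are B, D, E, G, giving E minor seventh.

E minor seventh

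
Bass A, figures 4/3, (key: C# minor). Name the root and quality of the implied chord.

The figures 4/3 indicate a seventh chord in second inversion.
In second inversion the root lies a fourth above the bass: a fourth above A in C# minor is D#.
The chord tones are A, C#, D#, F#, giving D# half-diminished seventh.

D# half-diminished seventh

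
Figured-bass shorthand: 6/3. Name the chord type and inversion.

triad, first inversion

Intervals of 6/3 above the bass form a triad; the bass is the third, so this is first inversion.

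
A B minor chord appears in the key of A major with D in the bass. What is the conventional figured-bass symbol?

D is the third of B minor, so the chord is in first inversion.
A triad in first inversion is figured 6/3, conventionally abbreviated 6.

6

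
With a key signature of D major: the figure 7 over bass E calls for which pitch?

D

Counting 6 letter steps above E lands on D; in D major, that letter is D.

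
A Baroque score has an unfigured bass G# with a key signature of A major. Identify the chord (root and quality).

G# diminished

An unfigured bass indicates a triad in root position.
In root position the bass is the root, so the root is G#.
The chord tones are G#, B, D, giving G# diminished.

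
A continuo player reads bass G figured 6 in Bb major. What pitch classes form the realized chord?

G, Bb, Eb

The written figures 6 are shorthand for 6/3: the 3 is implied.
A third above G in this key is Bb.
A sixth above G in this key is Eb.
Together with the bass G, this spells Eb major in first inversion.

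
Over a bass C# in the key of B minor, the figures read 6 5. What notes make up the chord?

C#, E, G, A

The written figures 6 5 are shorthand for 6/5/3: the 3 is implied.
A third above C# in this key is E.
A fifth above C# in this key is G.
A sixth above C# in this key is A.
Together with the bass C#, this spells A dominant seventh in first inversion.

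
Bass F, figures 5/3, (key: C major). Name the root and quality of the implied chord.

The figures 5/3 indicate a triad in root position.
In root position the bass is the root, so the root is F.
The chord tones are F, A, C, giving F major.

F major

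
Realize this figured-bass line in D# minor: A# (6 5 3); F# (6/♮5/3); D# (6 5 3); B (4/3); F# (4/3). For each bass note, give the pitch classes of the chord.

A# (6/5/3): A#, C#, E#, F#.
F# (6/♮5/3): F#, A#, C, D#.
D# (6/5/3): D#, F#, A#, B.
B (6/4/3): B, D#, E#, G#.
F# (6/4/3): F#, A#, B, D#.

A#, C#, E#, F# | F#, A#, C, D# | D#, F#, A#, B | B, D#, E#, G# | F#, A#, B, D#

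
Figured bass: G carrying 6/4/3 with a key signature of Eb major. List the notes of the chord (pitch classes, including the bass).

A third above G in this key is Bb.
A fourth above G in this key is C.
A sixth above G in this key is Eb.
Together with the bass G, this spells C minor seventh in second inversion.

G, Bb, C, Eb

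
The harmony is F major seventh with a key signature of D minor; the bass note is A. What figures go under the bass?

6/5

A is the third of F major seventh, so the chord is in first inversion.
A seventh chord in first inversion is figured 6/5/3, conventionally abbreviated 6/5.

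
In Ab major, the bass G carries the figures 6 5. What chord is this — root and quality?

Eb dominant seventh

The figures 6 5 indicate a seventh chord in first inversion.
In first inversion the root lies a sixth above the bass: a sixth above G in Ab major is Eb.
The chord tones are G, Bb, Db, Eb, giving Eb dominant seventh.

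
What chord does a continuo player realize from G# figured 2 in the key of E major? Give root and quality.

A major seventh

The figures 2 indicate a seventh chord in third inversion.
In third inversion the root lies a second above the bass: a second above G# in E major is A.
The chord tones are G#, A, C#, E, giving A major seventh.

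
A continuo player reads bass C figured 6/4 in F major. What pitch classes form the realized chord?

A fourth above C in this key is F.
A sixth above C in this key is A.
Together with the bass C, this spells F major in second inversion.

C, F, A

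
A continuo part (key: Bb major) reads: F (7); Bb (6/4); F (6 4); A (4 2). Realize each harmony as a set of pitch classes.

F (7/5/3): F, A, C, Eb.
Bb (6/4): Bb, Eb, G.
F (6/4): F, Bb, D.
A (6/4/2): A, Bb, D, F.

F, A, C, Eb | Bb, Eb, G | F, Bb, D | A, Bb, D, F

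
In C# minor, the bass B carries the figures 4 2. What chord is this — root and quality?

C# minor seventh

The figures 4 2 indicate a seventh chord in third inversion.
In third inversion the root lies a second above the bass: a second above B in C# minor is C#.
The chord tones are B, C#, E, G#, giving C# minor seventh.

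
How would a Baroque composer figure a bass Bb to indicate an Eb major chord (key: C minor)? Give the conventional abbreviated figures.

6/4

Bb is the fifth of Eb major, so the chord is in second inversion.
A triad in second inversion is figured 6/4, conventionally abbreviated 6/4.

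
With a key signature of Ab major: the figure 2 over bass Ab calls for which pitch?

Counting 1 letter step above Ab lands on B; in Ab major, that letter is Bb.

Bb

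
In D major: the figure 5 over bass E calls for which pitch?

Counting 4 letter steps above E lands on B; in D major, that letter is B.

B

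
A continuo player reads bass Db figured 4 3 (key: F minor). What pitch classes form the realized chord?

Db, F, G, Bb

The written figures 4 3 are shorthand for 6/4/3: the 6 is implied.
A third above Db in this key is F.
A fourth above Db in this key is G.
A sixth above Db in this key is Bb.
Together with the bass Db, this spells G half-diminished seventh in second inversion.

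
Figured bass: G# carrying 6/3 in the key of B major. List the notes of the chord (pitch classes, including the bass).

A third above G# in this key is B.
A sixth above G# in this key is E.
Together with the bass G#, this spells E major in first inversion.

G#, B, E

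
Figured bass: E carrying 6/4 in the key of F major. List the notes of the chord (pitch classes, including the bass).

A fourth above E in this key is A.
A sixth above E in this key is C.
Together with the bass E, this spells A minor in second inversion.

E, A, C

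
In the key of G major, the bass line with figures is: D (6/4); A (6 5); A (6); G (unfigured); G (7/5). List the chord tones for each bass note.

D (6/4): D, G, B.
A (6/5/3): A, C, E, F#.
A (6/3): A, C, F#.
G (5/3): G, B, D.
G (7/5/3): G, B, D, F#.

D, G, B | A, C, E, F# | A, C, F# | G, B, D | G, B, D, F#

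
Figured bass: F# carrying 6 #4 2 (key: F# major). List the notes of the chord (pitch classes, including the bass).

F#, G#, B#, D#

A second above F# in this key is G#.
A fourth above F# in this key is B, raised to B# by the sharp.
A sixth above F# in this key is D#.
Together with the bass F#, this spells G# dominant seventh in third inversion.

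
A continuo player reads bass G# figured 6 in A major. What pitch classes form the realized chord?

The written figures 6 are shorthand for 6/3: the 3 is implied.
A third above G# in this key is B.
A sixth above G# in this key is E.
Together with the bass G#, this spells E major in first inversion.

G#, B, E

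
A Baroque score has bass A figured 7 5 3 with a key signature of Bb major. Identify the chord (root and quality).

A half-diminished seventh

The figures 7 5 3 indicate a seventh chord in root position.
In root position the bass is the root, so the root is A.
The chord tones are A, C, Eb, G, giving A half-diminished seventh.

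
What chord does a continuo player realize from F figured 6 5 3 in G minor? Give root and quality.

D minor seventh

The figures 6 5 3 indicate a seventh chord in first inversion.
In first inversion the root lies a sixth above the bass: a sixth above F in G minor is D.
The chord tones are F, A, C, D, giving D minor seventh.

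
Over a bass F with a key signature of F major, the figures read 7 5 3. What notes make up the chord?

F, A, C, E

A third above F in this key is A.
A fifth above F in this key is C.
A seventh above F in this key is E.
Together with the bass F, this spells F major seventh in root position.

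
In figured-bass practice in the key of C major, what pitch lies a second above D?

E

Counting 1 letter step above D lands on E; in C major, that letter is E.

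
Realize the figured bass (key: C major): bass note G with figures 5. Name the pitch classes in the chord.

G, B, D

The written figures 5 are shorthand for 5/3: the 3 is implied.
A third above G in this key is B.
A fifth above G in this key is D.
Together with the bass G, this spells G major in root position.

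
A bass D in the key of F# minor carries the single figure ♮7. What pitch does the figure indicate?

Counting 6 letter steps above D lands on C; in F# minor, that letter is C#.
The ♮7 figure makes it natural, giving C.

C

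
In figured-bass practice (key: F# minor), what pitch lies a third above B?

Counting 2 letter steps above B lands on D; in F# minor, that letter is D.

D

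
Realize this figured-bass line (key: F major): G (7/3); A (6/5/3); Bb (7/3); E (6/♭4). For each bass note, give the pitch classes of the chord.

G (7/5/3): G, Bb, D, F.
A (6/5/3): A, C, E, F.
Bb (7/5/3): Bb, D, F, A.
E (6/b4): E, Ab, C.

G, Bb, D, F | A, C, E, F | Bb, D, F, A | E, Ab, C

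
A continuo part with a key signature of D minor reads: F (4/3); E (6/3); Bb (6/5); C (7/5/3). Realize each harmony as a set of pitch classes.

F, A, Bb, D | E, G, C | Bb, D, F, G | C, E, G, Bb

F (6/4/3): F, A, Bb, D.
E (6/3): E, G, C.
Bb (6/5/3): Bb, D, F, G.
C (7/5/3): C, E, G, Bb.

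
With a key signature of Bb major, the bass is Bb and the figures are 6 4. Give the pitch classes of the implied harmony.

Bb, Eb, G

A fourth above Bb in this key is Eb.
A sixth above Bb in this key is G.
Together with the bass Bb, this spells Eb major in second inversion.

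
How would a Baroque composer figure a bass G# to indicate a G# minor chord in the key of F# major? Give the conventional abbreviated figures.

G# is the root of G# minor, so the chord is in root position.
A triad in root position is figured 5/3, conventionally abbreviated (no figures — root-position triad).

no figures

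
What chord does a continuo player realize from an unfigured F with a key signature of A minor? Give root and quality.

F major

An unfigured bass indicates a triad in root position.
In root position the bass is the root, so the root is F.
The chord tones are F, A, C, giving F major.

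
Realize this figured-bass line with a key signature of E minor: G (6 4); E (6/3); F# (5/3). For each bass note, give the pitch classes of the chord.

G (6/4): G, C, E.
E (6/3): E, G, C.
F# (5/3): F#, A, C.

G, C, E | E, G, C | F#, A, C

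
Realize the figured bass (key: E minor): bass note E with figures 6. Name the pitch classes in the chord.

E, G, C

The written figures 6 are shorthand for 6/3: the 3 is implied.
A third above E in this key is G.
A sixth above E in this key is C.
Together with the bass E, this spells C major in first inversion.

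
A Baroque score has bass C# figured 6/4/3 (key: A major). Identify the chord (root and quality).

F# minor seventh

The figures 6/4/3 indicate a seventh chord in second inversion.
In second inversion the root lies a fourth above the bass: a fourth above C# in A major is F#.
The chord tones are C#, E, F#, A, giving F# minor seventh.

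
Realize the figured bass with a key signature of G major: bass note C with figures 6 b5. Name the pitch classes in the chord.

The written figures 6 b5 are shorthand for 6/5/3: the 3 is implied.
A third above C in this key is E.
A fifth above C in this key is G, lowered to Gb by the flat.
A sixth above C in this key is A.

C, E, Gb, A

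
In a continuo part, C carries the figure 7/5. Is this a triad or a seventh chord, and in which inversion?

seventh chord, root position

7/5 is shorthand for 7/5/3.
Intervals of 7/5/3 above the bass form a seventh chord; the bass is the root, so this is root position.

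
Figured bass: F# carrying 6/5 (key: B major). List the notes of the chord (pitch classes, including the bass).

The written figures 6/5 are shorthand for 6/5/3: the 3 is implied.
A third above F# in this key is A#.
A fifth above F# in this key is C#.
A sixth above F# in this key is D#.
Together with the bass F#, this spells D# minor seventh in first inversion.

F#, A#, C#, D#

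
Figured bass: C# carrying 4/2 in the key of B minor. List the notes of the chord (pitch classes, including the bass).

The written figures 4/2 are shorthand for 6/4/2: the 6 is implied.
A second above C# in this key is D.
A fourth above C# in this key is F#.
A sixth above C# in this key is A.
Together with the bass C#, this spells D major seventh in third inversion.

C#, D, F#, A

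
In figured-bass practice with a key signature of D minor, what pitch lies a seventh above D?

C

Counting 6 letter steps above D lands on C; in D minor, that letter is C.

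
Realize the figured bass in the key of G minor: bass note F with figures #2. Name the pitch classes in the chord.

The written figures #2 are shorthand for 6/4/2: the 6/4 are implied.
A second above F in this key is G, raised to G# by the sharp.
A fourth above F in this key is Bb.
A sixth above F in this key is D.

F, G#, Bb, D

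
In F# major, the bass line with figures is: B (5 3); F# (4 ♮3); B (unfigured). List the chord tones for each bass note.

B, D#, F# | F#, A, B, D# | B, D#, F#

B (5/3): B, D#, F#.
F# (6/4/♮3): F#, A, B, D#.
B (5/3): B, D#, F#.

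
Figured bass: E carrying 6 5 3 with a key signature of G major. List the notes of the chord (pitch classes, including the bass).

A third above E in this key is G.
A fifth above E in this key is B.
A sixth above E in this key is C.
Together with the bass E, this spells C major seventh in first inversion.

E, G, B, C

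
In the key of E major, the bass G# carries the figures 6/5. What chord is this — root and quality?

E major seventh

The figures 6/5 indicate a seventh chord in first inversion.
In first inversion the root lies a sixth above the bass: a sixth above G# in E major is E.
The chord tones are G#, B, D#, E, giving E major seventh.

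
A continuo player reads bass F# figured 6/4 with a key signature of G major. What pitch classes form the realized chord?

A fourth above F# in this key is B.
A sixth above F# in this key is D.
Together with the bass F#, this spells B minor in second inversion.

F#, B, D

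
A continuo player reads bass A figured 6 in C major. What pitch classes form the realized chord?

A, C, F

The written figures 6 are shorthand for 6/3: the 3 is implied.
A third above A in this key is C.
A sixth above A in this key is F.
Together with the bass A, this spells F major in first inversion.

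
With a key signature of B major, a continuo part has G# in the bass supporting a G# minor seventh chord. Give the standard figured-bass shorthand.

G# is the root of G# minor seventh, so the chord is in root position.
A seventh chord in root position is figured 7/5/3, conventionally abbreviated 7.

7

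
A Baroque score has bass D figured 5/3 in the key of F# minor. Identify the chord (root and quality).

The figures 5/3 indicate a triad in root position.
In root position the bass is the root, so the root is D.
The chord tones are D, F#, A, giving D major.

D major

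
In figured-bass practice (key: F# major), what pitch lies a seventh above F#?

Counting 6 letter steps above F# lands on E; in F# major, that letter is E#.

E#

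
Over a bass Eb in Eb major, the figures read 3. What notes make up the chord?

The written figures 3 are shorthand for 5/3: the 5 is implied.
A third above Eb in this key is G.
A fifth above Eb in this key is Bb.
Together with the bass Eb, this spells Eb major in root position.

Eb, G, Bb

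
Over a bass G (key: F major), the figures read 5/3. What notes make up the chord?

A third above G in this key is Bb.
A fifth above G in this key is D.
Together with the bass G, this spells G minor in root position.

G, Bb, D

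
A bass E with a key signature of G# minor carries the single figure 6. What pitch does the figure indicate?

Counting 5 letter steps above E lands on C; in G# minor, that letter is C#.

C#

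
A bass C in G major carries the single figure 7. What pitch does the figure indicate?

Counting 6 letter steps above C lands on B; in G major, that letter is B.

B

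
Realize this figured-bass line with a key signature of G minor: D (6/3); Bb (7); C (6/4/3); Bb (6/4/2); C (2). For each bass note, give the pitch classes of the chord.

D, F, Bb | Bb, D, F, A | C, Eb, F, A | Bb, C, Eb, G | C, D, F, A

D (6/3): D, F, Bb.
Bb (7/5/3): Bb, D, F, A.
C (6/4/3): C, Eb, F, A.
Bb (6/4/2): Bb, C, Eb, G.
C (6/4/2): C, D, F, A.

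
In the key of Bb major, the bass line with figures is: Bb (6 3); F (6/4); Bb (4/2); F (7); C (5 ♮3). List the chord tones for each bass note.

Bb, D, G | F, Bb, D | Bb, C, Eb, G | F, A, C, Eb | C, E, G

Bb (6/3): Bb, D, G.
F (6/4): F, Bb, D.
Bb (6/4/2): Bb, C, Eb, G.
F (7/5/3): F, A, C, Eb.
C (5/♮3): C, E, G.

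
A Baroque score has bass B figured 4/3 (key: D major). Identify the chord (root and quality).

E minor seventh

The figures 4/3 indicate a seventh chord in second inversion.
In second inversion the root lies a fourth above the bass: a fourth above B in D major is E.
The chord tones are B, D, E, G, giving E minor seventh.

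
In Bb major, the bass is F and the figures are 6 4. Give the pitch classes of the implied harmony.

F, Bb, D

A fourth above F in this key is Bb.
A sixth above F in this key is D.
Together with the bass F, this spells Bb major in second inversion.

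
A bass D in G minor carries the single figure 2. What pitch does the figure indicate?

Eb

Counting 1 letter step above D lands on E; in G minor, that letter is Eb.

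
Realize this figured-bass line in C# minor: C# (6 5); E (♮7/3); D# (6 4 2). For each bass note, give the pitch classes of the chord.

C#, E, G#, A | E, G#, B, D | D#, E, G#, B

C# (6/5/3): C#, E, G#, A.
E (♮7/5/3): E, G#, B, D.
D# (6/4/2): D#, E, G#, B.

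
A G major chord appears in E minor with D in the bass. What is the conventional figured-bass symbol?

D is the fifth of G major, so the chord is in second inversion.
A triad in second inversion is figured 6/4, conventionally abbreviated 6/4.

6/4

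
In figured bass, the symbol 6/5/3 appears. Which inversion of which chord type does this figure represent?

seventh chord, first inversion

Intervals of 6/5/3 above the bass form a seventh chord; the bass is the third, so this is first inversion.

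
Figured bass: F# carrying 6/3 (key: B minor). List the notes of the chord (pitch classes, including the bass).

F#, A, D

A third above F# in this key is A.
A sixth above F# in this key is D.
Together with the bass F#, this spells D major in first inversion.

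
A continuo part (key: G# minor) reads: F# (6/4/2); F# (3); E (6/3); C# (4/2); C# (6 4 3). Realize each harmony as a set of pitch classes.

F# (6/4/2): F#, G#, B, D#.
F# (5/3): F#, A#, C#.
E (6/3): E, G#, C#.
C# (6/4/2): C#, D#, F#, A#.
C# (6/4/3): C#, E, F#, A#.

F#, G#, B, D# | F#, A#, C# | E, G#, C# | C#, D#, F#, A# | C#, E, F#, A#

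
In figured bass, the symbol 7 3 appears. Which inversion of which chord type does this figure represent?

7 3 is shorthand for 7/5/3.
Intervals of 7/5/3 above the bass form a seventh chord; the bass is the root, so this is root position.

seventh chord, root position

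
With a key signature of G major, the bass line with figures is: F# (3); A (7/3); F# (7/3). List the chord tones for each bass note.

F#, A, C | A, C, E, G | F#, A, C, E

F# (5/3): F#, A, C.
A (7/5/3): A, C, E, G.
F# (7/5/3): F#, A, C, E.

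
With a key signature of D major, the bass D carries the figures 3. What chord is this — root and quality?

D major

The figures 3 indicate a triad in root position.
In root position the bass is the root, so the root is D.
The chord tones are D, F#, A, giving D major.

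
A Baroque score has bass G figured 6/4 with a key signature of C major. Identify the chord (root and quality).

The figures 6/4 indicate a triad in second inversion.
In second inversion the root lies a fourth above the bass: a fourth above G in C major is C.
The chord tones are G, C, E, giving C major.

C major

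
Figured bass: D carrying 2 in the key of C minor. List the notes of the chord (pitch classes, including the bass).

The written figures 2 are shorthand for 6/4/2: the 6/4 are implied.
A second above D in this key is Eb.
A fourth above D in this key is G.
A sixth above D in this key is Bb.
Together with the bass D, this spells Eb major seventh in third inversion.

D, Eb, G, Bb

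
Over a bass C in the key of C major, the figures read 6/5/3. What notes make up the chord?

A third above C in this key is E.
A fifth above C in this key is G.
A sixth above C in this key is A.
Together with the bass C, this spells A minor seventh in first inversion.

C, E, G, A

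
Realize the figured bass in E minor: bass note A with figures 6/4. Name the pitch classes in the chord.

A, D, F#

A fourth above A in this key is D.
A sixth above A in this key is F#.
Together with the bass A, this spells D major in second inversion.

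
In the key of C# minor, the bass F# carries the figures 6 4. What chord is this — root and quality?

B major

The figures 6 4 indicate a triad in second inversion.
In second inversion the root lies a fourth above the bass: a fourth above F# in C# minor is B.
The chord tones are F#, B, D#, giving B major.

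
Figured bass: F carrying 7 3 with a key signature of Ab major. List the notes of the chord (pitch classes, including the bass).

F, Ab, C, Eb

The written figures 7 3 are shorthand for 7/5/3: the 5 is implied.
A third above F in this key is Ab.
A fifth above F in this key is C.
A seventh above F in this key is Eb.
Together with the bass F, this spells F minor seventh in root position.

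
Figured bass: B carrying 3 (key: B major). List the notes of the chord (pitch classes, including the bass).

The written figures 3 are shorthand for 5/3: the 5 is implied.
A third above B in this key is D#.
A fifth above B in this key is F#.
Together with the bass B, this spells B major in root position.

B, D#, F#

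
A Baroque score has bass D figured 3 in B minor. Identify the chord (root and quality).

D major

The figures 3 indicate a triad in root position.
In root position the bass is the root, so the root is D.
The chord tones are D, F#, A, giving D major.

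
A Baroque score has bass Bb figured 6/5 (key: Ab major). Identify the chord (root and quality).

G half-diminished seventh

The figures 6/5 indicate a seventh chord in first inversion.
In first inversion the root lies a sixth above the bass: a sixth above Bb in Ab major is G.
The chord tones are Bb, Db, F, G, giving G half-diminished seventh.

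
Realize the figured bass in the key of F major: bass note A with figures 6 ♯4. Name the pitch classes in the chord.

A, D#, F

A fourth above A in this key is D, raised to D# by the sharp.
A sixth above A in this key is F.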